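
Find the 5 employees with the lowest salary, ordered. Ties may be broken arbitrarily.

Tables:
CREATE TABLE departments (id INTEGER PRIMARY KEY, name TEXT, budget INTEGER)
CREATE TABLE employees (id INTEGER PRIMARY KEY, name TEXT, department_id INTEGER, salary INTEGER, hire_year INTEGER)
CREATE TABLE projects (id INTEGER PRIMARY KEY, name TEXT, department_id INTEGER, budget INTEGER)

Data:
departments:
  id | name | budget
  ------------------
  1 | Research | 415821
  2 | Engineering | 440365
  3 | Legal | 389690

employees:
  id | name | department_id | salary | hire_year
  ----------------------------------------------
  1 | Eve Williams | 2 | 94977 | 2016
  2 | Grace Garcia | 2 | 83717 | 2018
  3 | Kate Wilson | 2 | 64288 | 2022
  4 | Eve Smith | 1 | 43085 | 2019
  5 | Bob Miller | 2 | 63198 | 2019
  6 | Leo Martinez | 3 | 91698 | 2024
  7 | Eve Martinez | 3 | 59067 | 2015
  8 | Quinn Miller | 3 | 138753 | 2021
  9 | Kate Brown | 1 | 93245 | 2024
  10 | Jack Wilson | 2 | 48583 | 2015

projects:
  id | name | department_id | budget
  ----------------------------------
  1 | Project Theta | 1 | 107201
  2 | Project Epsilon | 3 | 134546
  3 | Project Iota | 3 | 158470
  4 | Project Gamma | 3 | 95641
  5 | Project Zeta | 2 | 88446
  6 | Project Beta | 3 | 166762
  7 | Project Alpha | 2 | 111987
SELECT name, salary FROM employees ORDER BY salary ASC LIMIT 5

Execution result:
name | salary
Eve Smith | 43085
Jack Wilson | 48583
Eve Martinez | 59067
Bob Miller | 63198
Kate Wilson | 64288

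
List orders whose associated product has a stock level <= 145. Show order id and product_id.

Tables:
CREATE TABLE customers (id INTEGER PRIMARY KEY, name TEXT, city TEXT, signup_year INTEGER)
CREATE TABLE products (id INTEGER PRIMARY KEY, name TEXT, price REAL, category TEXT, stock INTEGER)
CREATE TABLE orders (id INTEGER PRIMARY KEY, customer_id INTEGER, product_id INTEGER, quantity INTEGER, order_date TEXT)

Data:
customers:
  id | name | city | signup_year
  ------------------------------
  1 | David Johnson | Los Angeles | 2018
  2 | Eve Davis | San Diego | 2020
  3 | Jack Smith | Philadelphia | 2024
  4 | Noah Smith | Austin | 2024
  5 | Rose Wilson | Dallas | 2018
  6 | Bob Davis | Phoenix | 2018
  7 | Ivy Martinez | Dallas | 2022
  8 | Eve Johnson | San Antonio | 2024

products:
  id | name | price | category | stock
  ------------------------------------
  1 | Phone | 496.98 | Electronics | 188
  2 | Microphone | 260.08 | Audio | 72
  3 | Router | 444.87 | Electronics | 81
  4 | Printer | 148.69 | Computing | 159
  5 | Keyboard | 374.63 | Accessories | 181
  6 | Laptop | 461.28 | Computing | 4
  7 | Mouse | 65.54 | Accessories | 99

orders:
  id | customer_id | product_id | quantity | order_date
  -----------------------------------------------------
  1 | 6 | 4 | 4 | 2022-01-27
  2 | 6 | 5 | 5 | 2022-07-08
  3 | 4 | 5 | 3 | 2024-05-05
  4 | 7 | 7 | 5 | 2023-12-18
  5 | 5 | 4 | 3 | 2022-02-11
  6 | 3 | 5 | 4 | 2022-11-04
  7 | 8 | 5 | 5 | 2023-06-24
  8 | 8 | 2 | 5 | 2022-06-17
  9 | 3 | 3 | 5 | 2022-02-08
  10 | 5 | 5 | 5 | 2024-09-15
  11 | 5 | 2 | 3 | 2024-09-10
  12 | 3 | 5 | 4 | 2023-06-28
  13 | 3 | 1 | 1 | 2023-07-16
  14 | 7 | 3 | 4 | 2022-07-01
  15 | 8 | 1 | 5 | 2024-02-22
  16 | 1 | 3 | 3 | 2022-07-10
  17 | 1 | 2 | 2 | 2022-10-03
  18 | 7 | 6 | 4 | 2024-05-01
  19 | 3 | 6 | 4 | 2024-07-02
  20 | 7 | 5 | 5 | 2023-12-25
SELECT id, product_id FROM orders WHERE product_id IN (SELECT id FROM products WHERE stock <= 145)

Execution result:
id | product_id
4 | 7
8 | 2
9 | 3
11 | 2
14 | 3
16 | 3
17 | 2
18 | 6
19 | 6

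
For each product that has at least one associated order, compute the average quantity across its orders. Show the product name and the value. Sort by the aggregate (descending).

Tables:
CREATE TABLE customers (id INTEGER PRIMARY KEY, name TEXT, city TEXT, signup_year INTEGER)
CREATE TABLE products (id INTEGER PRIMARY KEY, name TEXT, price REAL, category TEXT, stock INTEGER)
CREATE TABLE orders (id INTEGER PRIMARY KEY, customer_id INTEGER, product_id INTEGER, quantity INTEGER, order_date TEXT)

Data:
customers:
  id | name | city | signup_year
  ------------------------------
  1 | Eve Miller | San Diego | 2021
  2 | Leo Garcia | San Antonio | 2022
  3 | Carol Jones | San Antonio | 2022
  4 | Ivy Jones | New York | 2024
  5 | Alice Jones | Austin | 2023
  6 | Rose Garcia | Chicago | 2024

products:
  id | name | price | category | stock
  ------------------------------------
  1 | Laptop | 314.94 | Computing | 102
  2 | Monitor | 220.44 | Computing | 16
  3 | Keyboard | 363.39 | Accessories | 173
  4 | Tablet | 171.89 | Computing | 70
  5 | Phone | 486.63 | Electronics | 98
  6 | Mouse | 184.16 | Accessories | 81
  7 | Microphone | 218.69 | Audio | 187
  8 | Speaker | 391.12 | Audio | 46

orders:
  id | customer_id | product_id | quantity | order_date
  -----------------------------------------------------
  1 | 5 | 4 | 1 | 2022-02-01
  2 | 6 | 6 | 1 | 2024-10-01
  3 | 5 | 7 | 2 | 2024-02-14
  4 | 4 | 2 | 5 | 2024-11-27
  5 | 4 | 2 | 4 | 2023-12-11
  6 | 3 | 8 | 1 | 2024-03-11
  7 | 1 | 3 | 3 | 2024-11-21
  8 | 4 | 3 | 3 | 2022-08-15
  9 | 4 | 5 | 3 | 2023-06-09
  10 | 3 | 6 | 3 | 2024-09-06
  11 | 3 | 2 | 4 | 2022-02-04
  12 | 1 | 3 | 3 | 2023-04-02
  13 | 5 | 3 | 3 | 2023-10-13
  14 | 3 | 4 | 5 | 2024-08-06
SELECT p.name, AVG(c.quantity) AS avg_quantity FROM orders c JOIN products p ON c.product_id = p.id GROUP BY p.id, p.name ORDER BY avg_quantity DESC

Execution result:
name | avg_quantity
Monitor | 4.33
Keyboard | 3.00
Tablet | 3.00
Phone | 3.00
Mouse | 2.00
Microphone | 2.00
Speaker | 1.00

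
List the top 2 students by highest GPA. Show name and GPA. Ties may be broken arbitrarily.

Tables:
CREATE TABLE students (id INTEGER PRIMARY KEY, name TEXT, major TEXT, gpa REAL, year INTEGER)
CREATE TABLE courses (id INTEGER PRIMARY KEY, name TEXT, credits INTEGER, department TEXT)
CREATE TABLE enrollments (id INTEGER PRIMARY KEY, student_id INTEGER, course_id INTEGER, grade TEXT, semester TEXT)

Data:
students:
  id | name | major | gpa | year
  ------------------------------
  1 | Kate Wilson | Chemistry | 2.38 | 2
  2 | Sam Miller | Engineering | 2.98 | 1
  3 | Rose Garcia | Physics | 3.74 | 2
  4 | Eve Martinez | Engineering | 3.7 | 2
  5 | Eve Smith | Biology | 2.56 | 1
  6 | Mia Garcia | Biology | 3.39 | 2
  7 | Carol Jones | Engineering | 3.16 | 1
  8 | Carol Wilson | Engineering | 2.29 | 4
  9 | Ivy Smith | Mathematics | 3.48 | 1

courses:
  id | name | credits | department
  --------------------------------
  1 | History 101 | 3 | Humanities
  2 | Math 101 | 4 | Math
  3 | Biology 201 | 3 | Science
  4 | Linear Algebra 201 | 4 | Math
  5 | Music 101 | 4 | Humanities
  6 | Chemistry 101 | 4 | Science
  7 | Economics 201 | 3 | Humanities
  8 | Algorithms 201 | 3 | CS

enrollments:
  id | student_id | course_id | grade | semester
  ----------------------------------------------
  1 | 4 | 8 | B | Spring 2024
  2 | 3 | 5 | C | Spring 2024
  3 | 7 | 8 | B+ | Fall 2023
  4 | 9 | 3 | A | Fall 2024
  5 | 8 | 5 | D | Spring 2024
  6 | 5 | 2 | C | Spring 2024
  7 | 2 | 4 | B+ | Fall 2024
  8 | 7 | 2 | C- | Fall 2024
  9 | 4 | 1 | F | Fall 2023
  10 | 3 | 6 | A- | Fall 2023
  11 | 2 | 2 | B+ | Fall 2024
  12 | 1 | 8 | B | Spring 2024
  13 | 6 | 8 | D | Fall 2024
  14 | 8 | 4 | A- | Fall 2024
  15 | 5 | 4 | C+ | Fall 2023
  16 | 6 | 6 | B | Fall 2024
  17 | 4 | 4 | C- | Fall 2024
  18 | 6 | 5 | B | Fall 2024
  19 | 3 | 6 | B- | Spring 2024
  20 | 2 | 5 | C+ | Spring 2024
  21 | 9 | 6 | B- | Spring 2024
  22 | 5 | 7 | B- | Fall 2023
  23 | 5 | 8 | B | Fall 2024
SELECT name, gpa FROM students ORDER BY gpa DESC LIMIT 2

Execution result:
name | gpa
Rose Garcia | 3.74
Eve Martinez | 3.70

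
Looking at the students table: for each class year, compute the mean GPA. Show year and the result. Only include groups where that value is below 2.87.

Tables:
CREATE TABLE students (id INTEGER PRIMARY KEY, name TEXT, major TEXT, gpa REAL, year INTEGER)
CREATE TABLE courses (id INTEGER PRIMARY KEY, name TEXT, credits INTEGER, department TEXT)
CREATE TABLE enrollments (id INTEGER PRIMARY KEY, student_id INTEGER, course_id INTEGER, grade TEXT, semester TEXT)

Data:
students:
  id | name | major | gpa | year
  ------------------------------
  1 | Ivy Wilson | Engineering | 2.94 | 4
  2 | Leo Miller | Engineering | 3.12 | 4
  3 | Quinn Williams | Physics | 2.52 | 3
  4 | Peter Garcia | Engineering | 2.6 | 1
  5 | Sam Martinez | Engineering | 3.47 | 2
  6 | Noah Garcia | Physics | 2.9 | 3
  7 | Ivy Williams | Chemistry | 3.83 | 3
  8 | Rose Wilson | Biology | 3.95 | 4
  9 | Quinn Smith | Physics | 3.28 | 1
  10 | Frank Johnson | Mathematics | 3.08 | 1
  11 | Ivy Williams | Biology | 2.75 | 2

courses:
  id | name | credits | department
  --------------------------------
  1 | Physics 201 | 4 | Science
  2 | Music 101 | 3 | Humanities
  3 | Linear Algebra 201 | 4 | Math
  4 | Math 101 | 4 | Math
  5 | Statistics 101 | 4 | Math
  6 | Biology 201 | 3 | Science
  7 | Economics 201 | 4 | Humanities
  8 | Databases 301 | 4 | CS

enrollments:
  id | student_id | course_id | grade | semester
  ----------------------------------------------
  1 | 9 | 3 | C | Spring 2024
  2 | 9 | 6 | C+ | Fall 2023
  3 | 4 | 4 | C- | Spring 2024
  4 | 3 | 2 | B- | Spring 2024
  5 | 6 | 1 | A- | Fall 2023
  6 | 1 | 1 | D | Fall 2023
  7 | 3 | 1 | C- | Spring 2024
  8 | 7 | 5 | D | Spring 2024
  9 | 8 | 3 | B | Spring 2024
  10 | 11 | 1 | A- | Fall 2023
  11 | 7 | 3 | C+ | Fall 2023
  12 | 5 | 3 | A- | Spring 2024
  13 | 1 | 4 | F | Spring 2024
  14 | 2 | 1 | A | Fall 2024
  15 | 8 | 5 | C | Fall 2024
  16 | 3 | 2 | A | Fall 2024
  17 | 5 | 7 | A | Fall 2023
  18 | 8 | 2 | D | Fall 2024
SELECT year, AVG(gpa) AS avg_gpa FROM students GROUP BY year HAVING AVG(gpa) < 2.87

Execution result:
(no rows)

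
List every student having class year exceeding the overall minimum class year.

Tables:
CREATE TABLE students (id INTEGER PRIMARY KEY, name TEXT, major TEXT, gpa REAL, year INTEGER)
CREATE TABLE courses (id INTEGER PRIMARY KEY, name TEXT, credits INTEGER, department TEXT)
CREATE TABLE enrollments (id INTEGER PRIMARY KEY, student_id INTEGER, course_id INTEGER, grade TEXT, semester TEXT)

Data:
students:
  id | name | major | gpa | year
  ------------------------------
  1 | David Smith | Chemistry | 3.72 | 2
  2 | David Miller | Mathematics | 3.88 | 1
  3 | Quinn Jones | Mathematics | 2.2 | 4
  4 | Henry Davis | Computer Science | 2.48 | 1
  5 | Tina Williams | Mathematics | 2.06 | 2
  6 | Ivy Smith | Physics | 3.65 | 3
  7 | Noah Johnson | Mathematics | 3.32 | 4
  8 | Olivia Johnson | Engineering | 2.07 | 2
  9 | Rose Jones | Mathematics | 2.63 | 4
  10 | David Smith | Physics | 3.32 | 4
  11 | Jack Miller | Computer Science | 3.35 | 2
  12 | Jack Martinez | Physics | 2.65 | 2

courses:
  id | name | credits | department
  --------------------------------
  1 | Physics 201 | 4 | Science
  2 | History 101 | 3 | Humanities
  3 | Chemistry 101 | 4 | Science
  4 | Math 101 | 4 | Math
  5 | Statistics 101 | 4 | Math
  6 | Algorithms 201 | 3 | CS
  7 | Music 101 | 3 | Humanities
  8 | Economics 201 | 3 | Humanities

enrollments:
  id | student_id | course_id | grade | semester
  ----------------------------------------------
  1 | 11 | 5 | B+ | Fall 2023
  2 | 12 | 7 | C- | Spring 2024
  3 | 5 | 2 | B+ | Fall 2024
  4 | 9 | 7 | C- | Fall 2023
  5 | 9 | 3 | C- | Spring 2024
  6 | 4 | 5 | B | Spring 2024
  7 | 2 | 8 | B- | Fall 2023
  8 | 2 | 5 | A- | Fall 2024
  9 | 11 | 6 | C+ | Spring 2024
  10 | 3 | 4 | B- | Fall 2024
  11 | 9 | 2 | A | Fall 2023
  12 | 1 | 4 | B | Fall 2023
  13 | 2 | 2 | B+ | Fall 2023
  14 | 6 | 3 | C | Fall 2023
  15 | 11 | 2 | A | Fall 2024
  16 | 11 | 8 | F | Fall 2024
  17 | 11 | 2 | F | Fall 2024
SELECT name, year FROM students WHERE year > (SELECT MIN(year) FROM students)

Execution result:
name | year
David Smith | 2
Quinn Jones | 4
Tina Williams | 2
Ivy Smith | 3
Noah Johnson | 4
Olivia Johnson | 2
Rose Jones | 4
David Smith | 4
Jack Miller | 2
Jack Martinez | 2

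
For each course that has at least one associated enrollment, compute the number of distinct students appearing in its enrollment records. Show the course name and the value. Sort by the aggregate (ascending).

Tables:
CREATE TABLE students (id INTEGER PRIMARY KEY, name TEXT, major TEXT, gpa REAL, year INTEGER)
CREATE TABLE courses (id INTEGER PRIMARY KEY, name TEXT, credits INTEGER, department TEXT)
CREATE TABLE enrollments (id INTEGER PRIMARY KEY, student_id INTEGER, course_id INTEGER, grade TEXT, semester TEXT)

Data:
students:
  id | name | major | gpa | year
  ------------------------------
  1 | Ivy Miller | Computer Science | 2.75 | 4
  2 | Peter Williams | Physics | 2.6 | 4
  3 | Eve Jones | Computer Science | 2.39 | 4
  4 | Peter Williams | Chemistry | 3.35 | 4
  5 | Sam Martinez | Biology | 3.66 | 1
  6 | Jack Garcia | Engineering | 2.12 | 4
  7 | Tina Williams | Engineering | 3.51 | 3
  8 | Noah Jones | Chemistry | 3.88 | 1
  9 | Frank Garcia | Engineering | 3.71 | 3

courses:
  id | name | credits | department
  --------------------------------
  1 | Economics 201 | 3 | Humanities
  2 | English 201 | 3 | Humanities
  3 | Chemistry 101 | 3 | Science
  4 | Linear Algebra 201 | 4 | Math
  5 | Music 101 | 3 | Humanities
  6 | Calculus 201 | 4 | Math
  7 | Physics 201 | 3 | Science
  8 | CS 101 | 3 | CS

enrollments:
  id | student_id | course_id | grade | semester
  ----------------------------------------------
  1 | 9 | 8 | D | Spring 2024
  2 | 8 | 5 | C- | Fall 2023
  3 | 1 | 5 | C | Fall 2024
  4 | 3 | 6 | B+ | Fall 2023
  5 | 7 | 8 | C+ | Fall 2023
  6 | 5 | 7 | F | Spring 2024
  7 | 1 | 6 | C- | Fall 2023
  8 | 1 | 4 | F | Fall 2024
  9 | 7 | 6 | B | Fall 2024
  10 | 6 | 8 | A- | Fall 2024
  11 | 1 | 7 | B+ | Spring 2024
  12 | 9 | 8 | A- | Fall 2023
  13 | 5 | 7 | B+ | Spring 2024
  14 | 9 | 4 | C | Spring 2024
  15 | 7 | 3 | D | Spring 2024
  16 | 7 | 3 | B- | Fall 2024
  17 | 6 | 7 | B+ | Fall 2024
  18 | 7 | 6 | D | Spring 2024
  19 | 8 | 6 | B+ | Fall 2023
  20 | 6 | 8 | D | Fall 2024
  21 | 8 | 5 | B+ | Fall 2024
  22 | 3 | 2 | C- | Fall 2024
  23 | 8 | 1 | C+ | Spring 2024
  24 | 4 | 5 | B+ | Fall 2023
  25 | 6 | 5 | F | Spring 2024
SELECT p.name, COUNT(DISTINCT c.student_id) AS distinct_student_count FROM enrollments c JOIN courses p ON c.course_id = p.id GROUP BY p.id, p.name ORDER BY distinct_student_count ASC

Execution result:
name | distinct_student_count
Economics 201 | 1
English 201 | 1
Chemistry 101 | 1
Linear Algebra 201 | 2
Physics 201 | 3
CS 101 | 3
Music 101 | 4
Calculus 201 | 4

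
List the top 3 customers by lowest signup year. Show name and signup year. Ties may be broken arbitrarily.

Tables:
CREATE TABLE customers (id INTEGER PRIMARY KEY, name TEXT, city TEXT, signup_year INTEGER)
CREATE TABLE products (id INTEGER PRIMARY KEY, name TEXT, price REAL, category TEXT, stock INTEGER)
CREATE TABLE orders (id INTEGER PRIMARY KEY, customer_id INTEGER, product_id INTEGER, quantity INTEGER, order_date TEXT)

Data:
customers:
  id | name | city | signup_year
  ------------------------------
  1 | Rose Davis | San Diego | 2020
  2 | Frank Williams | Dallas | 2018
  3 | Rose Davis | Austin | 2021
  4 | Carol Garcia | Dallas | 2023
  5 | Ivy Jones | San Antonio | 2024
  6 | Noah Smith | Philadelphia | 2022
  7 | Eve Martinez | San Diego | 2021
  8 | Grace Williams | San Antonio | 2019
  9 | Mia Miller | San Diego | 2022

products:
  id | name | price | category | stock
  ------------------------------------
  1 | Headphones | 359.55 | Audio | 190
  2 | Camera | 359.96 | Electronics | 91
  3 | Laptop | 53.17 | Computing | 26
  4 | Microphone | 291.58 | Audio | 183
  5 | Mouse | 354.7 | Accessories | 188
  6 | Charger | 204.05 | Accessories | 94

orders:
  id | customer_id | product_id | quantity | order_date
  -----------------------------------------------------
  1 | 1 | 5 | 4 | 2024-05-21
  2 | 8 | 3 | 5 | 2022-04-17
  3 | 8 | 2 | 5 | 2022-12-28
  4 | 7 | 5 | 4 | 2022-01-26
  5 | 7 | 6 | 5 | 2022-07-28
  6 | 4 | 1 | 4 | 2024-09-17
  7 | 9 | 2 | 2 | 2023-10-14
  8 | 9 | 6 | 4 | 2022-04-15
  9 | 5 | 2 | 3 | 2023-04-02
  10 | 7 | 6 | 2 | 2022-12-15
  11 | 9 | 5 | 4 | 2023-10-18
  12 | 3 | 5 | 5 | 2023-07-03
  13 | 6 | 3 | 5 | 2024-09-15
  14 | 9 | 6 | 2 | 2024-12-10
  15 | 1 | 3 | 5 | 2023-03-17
SELECT name, signup_year FROM customers ORDER BY signup_year ASC LIMIT 3

Execution result:
name | signup_year
Frank Williams | 2018
Grace Williams | 2019
Rose Davis | 2020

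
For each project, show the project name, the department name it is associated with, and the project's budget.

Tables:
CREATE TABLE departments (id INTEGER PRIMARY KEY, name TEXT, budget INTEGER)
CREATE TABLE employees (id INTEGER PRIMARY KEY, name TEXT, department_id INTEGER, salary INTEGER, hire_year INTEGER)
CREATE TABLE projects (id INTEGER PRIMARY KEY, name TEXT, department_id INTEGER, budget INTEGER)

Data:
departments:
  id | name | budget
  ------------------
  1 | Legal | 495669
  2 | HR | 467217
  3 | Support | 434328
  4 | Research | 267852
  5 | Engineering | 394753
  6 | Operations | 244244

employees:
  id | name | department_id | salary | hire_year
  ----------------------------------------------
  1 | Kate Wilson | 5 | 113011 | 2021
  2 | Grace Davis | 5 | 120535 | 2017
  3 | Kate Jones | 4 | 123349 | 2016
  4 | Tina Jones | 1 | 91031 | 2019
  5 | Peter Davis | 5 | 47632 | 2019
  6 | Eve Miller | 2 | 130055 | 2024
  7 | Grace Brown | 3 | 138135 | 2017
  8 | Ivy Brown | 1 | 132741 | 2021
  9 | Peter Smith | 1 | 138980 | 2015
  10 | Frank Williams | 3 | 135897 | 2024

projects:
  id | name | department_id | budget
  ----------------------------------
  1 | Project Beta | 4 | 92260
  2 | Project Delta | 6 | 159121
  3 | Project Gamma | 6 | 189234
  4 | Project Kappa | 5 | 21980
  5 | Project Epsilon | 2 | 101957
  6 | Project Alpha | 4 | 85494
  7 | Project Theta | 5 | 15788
SELECT c.name, p.name AS department, c.budget FROM projects c JOIN departments p ON c.department_id = p.id

Execution result:
name | department | budget
Project Beta | Research | 92260
Project Delta | Operations | 159121
Project Gamma | Operations | 189234
Project Kappa | Engineering | 21980
Project Epsilon | HR | 101957
Project Alpha | Research | 85494
Project Theta | Engineering | 15788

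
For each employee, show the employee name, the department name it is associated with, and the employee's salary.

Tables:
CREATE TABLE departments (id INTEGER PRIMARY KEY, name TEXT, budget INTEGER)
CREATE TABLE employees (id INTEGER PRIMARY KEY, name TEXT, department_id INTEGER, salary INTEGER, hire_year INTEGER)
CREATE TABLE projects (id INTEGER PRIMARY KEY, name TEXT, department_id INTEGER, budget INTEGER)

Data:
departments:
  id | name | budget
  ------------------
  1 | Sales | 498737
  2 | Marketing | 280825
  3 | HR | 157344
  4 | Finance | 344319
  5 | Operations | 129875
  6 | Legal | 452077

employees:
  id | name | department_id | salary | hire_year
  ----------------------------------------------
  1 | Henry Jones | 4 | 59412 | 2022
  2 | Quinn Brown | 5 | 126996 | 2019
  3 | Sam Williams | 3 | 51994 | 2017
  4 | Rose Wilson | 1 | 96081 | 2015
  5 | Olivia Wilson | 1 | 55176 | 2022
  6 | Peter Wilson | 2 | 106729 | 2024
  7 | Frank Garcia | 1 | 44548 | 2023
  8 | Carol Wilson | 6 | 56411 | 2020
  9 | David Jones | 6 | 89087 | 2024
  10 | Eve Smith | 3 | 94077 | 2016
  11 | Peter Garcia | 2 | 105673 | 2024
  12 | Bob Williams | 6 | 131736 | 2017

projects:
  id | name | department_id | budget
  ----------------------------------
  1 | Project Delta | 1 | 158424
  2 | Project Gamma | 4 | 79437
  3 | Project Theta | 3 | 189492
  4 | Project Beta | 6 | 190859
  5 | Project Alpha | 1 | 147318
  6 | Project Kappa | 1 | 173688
SELECT c.name, p.name AS department, c.salary FROM employees c JOIN departments p ON c.department_id = p.id

Execution result:
name | department | salary
Henry Jones | Finance | 59412
Quinn Brown | Operations | 126996
Sam Williams | HR | 51994
Rose Wilson | Sales | 96081
Olivia Wilson | Sales | 55176
Peter Wilson | Marketing | 106729
Frank Garcia | Sales | 44548
Carol Wilson | Legal | 56411
David Jones | Legal | 89087
Eve Smith | HR | 94077
Peter Garcia | Marketing | 105673
Bob Williams | Legal | 131736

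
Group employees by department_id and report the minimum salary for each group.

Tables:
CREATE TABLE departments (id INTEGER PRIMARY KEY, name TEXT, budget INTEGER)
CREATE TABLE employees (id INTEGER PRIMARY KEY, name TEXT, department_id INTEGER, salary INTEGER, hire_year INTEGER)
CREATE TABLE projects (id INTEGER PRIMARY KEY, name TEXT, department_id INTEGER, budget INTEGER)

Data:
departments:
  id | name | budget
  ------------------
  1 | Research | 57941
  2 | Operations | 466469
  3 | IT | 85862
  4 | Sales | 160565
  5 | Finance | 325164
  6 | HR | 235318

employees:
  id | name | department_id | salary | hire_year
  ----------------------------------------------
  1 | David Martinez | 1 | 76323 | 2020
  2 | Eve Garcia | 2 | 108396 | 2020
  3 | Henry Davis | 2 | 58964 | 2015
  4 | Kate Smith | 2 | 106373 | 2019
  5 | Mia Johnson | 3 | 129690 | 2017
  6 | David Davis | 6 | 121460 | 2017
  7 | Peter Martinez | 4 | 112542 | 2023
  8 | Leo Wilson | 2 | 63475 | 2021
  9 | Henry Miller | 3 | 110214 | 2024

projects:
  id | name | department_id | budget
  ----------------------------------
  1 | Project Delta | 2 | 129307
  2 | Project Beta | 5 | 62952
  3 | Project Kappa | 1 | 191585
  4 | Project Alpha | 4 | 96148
SELECT department_id, MIN(salary) AS min_salary FROM employees GROUP BY department_id

Execution result:
department_id | min_salary
1 | 76323
2 | 58964
3 | 110214
4 | 112542
6 | 121460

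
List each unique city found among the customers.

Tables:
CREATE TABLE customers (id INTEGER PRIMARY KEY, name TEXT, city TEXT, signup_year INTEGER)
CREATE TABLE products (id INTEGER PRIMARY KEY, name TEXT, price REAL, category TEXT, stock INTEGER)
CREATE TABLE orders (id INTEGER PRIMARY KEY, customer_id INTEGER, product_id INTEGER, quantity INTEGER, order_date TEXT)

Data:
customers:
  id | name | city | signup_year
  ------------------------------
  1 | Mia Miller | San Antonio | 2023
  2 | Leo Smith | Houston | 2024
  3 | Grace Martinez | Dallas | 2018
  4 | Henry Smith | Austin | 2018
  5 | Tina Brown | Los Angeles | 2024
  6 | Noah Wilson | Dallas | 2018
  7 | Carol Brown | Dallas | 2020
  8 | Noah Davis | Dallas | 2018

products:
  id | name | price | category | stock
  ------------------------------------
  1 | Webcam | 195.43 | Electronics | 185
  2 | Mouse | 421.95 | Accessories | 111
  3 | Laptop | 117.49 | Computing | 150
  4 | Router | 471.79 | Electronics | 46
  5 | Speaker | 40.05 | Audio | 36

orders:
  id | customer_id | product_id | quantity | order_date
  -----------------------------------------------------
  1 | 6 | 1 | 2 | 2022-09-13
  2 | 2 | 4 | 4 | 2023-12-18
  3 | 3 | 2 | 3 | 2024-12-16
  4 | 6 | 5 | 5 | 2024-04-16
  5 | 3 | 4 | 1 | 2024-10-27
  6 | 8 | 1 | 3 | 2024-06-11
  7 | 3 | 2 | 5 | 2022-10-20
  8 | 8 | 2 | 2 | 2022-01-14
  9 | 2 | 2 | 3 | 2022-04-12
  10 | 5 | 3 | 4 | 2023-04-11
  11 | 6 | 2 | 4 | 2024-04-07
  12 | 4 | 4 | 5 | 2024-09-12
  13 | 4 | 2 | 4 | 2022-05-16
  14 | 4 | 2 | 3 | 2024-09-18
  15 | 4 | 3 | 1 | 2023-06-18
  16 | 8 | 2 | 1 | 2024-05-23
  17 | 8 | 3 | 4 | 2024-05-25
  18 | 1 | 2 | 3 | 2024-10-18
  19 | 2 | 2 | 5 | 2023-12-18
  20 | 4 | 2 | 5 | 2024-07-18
SELECT DISTINCT city FROM customers

Execution result:
city
San Antonio
Houston
Dallas
Austin
Los Angeles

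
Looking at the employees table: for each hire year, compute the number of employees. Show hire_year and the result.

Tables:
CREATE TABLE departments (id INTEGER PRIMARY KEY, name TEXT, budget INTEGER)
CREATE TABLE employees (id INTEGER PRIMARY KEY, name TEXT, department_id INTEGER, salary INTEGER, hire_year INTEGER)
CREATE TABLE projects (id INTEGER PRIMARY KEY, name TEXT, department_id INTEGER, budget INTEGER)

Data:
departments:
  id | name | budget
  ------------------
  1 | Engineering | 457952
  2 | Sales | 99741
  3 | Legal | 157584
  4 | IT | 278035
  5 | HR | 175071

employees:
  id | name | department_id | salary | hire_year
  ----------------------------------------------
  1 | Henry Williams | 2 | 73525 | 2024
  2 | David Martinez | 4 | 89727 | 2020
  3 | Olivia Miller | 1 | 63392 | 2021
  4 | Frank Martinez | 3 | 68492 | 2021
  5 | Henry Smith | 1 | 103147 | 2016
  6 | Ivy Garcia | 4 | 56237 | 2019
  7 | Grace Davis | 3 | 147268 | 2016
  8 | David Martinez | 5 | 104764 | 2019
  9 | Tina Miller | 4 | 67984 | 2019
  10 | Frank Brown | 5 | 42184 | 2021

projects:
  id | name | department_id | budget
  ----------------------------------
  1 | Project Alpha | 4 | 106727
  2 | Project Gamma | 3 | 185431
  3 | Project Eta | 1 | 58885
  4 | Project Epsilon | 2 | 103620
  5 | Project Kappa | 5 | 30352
SELECT hire_year, COUNT(*) AS n FROM employees GROUP BY hire_year

Execution result:
hire_year | n
2016 | 2
2019 | 3
2020 | 1
2021 | 3
2024 | 1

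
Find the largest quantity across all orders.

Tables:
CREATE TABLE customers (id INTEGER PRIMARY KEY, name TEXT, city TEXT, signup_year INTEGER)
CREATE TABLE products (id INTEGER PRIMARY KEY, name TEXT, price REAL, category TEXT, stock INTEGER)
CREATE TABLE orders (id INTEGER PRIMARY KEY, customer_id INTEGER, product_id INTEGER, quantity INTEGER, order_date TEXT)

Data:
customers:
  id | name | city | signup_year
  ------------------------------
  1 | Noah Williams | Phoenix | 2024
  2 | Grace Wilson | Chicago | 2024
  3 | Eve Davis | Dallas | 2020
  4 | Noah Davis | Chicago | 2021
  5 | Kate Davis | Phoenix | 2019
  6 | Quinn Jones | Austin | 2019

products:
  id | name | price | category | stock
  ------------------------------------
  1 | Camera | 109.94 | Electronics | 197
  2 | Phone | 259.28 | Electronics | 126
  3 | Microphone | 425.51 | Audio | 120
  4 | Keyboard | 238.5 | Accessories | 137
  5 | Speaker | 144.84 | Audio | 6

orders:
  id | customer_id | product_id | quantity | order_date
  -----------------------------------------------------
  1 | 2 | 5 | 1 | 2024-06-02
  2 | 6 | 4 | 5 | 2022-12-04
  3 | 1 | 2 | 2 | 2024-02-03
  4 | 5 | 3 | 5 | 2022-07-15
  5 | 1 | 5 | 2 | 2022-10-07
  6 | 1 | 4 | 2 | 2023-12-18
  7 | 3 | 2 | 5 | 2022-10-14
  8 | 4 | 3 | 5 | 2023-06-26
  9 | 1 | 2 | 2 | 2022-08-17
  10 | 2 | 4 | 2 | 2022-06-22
SELECT MAX(quantity) FROM orders

Execution result:
5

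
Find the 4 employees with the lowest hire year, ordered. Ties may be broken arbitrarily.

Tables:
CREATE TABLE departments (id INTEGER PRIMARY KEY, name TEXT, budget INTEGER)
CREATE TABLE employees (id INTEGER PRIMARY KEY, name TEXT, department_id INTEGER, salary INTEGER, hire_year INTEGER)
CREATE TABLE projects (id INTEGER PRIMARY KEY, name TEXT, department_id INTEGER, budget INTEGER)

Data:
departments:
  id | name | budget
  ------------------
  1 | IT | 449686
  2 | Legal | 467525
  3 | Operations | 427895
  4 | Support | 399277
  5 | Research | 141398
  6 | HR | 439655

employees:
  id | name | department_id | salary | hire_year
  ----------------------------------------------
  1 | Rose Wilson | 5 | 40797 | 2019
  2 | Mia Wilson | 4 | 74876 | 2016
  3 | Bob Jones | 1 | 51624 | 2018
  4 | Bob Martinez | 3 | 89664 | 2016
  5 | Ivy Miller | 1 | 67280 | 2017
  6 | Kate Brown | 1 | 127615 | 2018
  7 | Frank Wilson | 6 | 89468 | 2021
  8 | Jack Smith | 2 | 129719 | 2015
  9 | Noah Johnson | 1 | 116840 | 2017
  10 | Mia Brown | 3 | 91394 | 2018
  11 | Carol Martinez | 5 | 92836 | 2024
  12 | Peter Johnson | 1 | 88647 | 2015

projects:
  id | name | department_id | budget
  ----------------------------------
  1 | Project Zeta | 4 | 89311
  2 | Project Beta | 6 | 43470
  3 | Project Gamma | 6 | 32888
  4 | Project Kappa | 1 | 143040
SELECT name, hire_year FROM employees ORDER BY hire_year ASC LIMIT 4

Execution result:
name | hire_year
Jack Smith | 2015
Peter Johnson | 2015
Mia Wilson | 2016
Bob Martinez | 2016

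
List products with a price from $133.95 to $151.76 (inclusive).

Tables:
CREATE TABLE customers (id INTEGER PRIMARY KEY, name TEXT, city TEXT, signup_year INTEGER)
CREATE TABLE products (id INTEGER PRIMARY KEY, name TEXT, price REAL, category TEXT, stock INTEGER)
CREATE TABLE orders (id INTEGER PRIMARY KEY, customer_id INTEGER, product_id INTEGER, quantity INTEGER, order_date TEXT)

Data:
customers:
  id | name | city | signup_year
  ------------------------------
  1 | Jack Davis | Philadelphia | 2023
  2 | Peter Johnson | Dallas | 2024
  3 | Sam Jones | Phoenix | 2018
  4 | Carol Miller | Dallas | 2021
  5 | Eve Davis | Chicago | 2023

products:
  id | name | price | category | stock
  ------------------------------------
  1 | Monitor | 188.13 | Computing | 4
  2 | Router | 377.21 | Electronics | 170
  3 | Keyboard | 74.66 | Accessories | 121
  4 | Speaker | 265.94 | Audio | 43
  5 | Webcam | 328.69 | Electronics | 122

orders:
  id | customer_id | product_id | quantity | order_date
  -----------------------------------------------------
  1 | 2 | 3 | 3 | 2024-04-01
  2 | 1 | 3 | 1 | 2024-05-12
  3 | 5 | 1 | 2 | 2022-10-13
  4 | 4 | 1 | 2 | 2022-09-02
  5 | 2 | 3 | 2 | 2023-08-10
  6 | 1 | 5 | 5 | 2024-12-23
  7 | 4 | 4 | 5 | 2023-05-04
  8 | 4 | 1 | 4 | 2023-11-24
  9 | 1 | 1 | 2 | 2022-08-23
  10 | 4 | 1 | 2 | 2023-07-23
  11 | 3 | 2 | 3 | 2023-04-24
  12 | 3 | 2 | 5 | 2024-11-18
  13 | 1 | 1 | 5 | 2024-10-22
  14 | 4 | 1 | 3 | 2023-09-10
SELECT name, price FROM products WHERE price BETWEEN 133.95 AND 151.76

Execution result:
(no rows)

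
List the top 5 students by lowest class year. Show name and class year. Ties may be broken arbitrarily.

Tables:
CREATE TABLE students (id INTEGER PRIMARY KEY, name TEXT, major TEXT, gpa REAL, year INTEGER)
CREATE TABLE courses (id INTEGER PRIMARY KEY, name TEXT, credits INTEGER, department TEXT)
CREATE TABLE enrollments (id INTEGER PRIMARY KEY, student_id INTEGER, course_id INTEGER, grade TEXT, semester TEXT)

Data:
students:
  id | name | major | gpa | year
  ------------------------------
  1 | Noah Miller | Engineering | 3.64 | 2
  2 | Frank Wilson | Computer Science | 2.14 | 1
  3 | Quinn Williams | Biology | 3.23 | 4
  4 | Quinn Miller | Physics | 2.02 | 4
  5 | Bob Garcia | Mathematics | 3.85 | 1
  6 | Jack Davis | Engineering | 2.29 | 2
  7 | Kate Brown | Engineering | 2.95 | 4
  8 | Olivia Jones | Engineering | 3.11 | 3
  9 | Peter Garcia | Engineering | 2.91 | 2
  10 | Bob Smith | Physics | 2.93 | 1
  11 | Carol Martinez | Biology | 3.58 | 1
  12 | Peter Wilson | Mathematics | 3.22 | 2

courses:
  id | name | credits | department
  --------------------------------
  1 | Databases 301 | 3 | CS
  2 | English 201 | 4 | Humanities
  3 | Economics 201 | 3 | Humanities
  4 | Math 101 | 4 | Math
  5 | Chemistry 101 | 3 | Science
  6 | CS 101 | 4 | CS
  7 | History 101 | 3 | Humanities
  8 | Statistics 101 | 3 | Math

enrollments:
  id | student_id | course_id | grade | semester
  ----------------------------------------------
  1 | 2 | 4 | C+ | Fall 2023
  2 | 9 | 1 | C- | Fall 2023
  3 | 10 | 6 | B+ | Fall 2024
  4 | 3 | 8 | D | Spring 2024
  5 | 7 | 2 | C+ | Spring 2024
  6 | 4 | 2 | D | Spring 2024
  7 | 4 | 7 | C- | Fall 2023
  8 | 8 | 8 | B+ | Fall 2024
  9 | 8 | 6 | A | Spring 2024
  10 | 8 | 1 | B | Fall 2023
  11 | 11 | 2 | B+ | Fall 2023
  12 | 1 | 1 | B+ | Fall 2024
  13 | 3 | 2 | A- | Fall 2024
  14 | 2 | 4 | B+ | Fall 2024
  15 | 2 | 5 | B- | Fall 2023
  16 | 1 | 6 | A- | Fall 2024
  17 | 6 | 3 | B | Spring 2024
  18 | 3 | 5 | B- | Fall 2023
SELECT name, year FROM students ORDER BY year ASC LIMIT 5

Execution result:
name | year
Frank Wilson | 1
Bob Garcia | 1
Bob Smith | 1
Carol Martinez | 1
Noah Miller | 2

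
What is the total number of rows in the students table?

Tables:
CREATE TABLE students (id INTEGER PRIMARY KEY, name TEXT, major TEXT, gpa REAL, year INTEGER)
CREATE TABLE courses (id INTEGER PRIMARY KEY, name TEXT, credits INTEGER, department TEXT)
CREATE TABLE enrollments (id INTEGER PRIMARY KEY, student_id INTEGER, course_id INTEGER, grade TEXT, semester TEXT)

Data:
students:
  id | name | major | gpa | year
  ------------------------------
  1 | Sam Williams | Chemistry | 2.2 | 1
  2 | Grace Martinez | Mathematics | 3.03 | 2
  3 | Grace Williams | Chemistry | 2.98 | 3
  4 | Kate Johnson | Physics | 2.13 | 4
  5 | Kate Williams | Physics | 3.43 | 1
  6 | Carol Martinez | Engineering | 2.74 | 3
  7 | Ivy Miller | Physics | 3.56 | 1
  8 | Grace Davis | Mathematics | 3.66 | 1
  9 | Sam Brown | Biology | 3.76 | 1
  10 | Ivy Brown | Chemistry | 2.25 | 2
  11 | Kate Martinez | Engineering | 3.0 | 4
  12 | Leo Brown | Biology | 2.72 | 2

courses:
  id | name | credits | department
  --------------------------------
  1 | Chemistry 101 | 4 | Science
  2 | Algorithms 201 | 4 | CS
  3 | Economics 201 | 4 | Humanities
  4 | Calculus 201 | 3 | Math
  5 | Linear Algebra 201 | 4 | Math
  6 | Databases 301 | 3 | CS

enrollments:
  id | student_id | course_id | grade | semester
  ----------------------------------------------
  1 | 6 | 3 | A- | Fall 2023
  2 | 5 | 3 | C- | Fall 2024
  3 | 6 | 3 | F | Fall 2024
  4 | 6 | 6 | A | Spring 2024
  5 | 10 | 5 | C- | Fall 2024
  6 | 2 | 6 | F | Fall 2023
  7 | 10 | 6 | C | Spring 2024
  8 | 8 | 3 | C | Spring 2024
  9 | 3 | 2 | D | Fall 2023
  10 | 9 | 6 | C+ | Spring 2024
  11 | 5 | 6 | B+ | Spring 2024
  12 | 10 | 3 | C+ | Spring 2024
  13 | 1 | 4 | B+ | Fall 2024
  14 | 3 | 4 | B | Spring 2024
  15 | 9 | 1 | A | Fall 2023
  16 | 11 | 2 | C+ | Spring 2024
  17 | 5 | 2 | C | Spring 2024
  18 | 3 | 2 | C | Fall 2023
SELECT COUNT(*) FROM students

Execution result:
12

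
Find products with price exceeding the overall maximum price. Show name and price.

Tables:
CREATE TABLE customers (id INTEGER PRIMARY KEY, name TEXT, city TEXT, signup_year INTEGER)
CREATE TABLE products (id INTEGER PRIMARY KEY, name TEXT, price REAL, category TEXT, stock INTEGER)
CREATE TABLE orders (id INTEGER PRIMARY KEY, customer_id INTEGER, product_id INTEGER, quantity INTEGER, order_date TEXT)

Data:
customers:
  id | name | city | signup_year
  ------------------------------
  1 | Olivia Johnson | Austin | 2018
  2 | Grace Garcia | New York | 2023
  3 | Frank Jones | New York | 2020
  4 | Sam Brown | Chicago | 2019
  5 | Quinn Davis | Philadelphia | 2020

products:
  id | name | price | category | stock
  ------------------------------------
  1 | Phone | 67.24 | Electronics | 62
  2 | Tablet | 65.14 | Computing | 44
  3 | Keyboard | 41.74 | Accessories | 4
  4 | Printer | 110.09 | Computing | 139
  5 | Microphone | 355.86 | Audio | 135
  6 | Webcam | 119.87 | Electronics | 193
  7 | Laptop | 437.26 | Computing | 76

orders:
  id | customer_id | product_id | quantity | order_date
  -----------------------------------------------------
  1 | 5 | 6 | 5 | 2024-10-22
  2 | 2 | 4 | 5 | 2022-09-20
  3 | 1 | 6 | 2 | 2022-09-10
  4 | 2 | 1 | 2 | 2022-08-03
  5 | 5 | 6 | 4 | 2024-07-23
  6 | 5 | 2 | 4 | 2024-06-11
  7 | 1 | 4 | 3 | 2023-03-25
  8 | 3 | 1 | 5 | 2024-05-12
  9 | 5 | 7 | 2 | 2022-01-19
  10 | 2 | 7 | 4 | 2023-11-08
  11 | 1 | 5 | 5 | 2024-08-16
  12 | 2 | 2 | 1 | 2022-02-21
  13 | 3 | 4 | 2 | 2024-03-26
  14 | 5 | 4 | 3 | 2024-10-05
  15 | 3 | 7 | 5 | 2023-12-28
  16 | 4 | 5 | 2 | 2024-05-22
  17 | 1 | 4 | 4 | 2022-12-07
SELECT name, price FROM products WHERE price > (SELECT MAX(price) FROM products)

Execution result:
(no rows)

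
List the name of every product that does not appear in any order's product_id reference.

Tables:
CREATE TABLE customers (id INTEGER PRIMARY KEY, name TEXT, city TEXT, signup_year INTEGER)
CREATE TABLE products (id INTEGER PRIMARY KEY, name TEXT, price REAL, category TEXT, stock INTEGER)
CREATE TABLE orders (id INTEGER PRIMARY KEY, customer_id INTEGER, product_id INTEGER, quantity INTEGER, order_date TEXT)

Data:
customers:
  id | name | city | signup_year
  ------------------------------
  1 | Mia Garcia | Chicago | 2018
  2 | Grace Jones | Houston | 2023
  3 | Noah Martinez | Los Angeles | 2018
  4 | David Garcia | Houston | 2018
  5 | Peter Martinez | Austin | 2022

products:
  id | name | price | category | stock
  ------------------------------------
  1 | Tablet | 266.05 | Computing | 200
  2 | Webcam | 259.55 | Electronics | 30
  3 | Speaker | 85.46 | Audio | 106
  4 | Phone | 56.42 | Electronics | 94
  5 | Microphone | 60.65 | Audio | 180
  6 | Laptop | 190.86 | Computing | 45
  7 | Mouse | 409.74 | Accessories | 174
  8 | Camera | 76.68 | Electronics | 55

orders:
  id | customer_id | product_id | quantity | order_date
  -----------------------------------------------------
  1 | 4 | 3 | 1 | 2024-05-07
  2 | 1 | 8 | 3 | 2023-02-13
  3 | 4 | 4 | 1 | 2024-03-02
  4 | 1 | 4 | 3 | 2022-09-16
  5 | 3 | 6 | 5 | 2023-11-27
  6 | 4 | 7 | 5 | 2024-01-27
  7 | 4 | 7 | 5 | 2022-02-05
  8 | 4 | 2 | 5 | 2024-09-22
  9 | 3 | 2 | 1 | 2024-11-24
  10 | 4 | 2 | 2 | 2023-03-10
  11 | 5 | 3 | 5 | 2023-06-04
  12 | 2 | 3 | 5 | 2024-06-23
SELECT p.name FROM products p LEFT JOIN orders c ON c.product_id = p.id WHERE c.id IS NULL

Execution result:
name
Tablet
Microphone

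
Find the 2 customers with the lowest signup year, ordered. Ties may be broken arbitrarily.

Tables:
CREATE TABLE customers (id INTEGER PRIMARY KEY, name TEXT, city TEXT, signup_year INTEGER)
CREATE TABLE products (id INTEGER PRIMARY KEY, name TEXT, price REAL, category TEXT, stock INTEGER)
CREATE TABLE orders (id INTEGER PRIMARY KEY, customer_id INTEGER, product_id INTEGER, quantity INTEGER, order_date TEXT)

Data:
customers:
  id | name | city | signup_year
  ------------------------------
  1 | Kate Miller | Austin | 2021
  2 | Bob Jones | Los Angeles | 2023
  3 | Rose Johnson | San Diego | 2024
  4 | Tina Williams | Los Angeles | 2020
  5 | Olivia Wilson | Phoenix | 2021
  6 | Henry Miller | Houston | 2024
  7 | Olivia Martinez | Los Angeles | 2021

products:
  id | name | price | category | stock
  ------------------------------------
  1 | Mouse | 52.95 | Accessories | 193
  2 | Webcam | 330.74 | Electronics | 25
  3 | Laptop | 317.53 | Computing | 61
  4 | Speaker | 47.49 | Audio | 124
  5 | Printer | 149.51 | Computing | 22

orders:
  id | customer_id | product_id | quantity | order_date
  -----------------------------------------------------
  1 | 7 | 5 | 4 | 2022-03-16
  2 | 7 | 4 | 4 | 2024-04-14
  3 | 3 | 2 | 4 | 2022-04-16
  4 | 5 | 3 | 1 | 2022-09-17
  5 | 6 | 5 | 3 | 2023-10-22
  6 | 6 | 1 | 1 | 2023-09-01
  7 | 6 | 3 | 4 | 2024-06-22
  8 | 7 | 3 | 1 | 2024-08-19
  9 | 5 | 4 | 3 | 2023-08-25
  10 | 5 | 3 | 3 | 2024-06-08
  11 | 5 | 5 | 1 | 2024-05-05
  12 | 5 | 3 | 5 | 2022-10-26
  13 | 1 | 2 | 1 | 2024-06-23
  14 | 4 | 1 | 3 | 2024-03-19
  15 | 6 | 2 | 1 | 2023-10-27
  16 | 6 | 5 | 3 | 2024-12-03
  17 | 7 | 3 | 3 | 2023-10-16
SELECT name, signup_year FROM customers ORDER BY signup_year ASC LIMIT 2

Execution result:
name | signup_year
Tina Williams | 2020
Kate Miller | 2021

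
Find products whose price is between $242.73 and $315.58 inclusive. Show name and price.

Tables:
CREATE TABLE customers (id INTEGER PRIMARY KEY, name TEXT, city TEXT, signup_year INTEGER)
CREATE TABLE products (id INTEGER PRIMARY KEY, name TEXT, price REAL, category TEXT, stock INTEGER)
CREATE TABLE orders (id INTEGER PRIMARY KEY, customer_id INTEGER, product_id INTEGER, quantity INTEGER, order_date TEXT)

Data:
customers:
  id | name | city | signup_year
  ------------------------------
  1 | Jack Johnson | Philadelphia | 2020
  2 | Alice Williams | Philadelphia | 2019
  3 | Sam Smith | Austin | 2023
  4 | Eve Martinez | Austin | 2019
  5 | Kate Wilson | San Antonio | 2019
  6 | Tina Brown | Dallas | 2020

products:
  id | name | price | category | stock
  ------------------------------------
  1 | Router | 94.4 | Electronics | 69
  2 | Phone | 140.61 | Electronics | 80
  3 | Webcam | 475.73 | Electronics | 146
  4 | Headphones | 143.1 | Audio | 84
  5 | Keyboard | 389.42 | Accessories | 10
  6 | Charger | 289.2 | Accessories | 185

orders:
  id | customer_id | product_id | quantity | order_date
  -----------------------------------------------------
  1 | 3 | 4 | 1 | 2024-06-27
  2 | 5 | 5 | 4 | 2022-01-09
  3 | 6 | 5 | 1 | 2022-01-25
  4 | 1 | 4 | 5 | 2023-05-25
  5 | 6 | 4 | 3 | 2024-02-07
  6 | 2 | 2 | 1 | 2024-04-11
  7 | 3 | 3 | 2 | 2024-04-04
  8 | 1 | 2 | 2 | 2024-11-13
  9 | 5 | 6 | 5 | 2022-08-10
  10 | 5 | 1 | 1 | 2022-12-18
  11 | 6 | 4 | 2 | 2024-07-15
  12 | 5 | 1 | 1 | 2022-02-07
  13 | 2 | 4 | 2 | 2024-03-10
SELECT name, price FROM products WHERE price BETWEEN 242.73 AND 315.58

Execution result:
name | price
Charger | 289.20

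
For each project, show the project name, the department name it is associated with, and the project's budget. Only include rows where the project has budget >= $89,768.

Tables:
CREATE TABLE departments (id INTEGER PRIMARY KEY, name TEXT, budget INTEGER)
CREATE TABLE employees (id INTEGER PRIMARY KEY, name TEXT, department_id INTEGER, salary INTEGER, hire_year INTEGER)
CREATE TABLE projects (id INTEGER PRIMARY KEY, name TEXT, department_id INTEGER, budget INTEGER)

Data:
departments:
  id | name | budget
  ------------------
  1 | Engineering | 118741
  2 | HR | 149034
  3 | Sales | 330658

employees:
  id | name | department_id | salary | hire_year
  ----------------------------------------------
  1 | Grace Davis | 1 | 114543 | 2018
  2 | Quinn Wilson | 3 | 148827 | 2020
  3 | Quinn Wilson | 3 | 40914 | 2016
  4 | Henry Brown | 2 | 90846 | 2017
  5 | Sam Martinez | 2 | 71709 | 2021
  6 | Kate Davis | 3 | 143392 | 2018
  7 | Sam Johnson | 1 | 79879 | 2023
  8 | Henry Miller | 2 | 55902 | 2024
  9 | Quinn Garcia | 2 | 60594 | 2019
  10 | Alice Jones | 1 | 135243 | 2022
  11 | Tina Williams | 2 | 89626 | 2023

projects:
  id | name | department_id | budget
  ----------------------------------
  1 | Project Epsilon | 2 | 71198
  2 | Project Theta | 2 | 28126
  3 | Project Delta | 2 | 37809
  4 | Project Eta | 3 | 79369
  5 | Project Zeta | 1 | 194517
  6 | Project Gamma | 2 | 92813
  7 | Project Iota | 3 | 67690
SELECT c.name, p.name AS department, c.budget FROM projects c JOIN departments p ON c.department_id = p.id WHERE c.budget >= 89768

Execution result:
name | department | budget
Project Zeta | Engineering | 194517
Project Gamma | HR | 92813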